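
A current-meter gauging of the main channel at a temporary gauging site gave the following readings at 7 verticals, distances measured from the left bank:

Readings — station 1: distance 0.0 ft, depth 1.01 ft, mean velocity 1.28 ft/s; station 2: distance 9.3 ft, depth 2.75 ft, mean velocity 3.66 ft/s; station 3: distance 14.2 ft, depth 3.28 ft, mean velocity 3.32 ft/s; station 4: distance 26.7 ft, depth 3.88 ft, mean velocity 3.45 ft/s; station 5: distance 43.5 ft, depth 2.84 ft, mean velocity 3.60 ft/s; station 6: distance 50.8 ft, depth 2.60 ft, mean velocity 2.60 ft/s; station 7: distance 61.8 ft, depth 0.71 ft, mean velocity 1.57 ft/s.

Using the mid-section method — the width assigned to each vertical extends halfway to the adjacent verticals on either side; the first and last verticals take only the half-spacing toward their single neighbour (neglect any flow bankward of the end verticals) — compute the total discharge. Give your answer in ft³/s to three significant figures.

w_1 = (9.3 − 0.0)/2 = 4.65 ft; q_1 = 1.28 × 1.01 × 4.65 = 6.012 ft³/s
w_2 = (14.2 − 0.0)/2 = 7.1 ft; q_2 = 3.66 × 2.75 × 7.1 = 71.46 ft³/s
w_3 = (26.7 − 9.3)/2 = 8.7 ft; q_3 = 3.32 × 3.28 × 8.7 = 94.74 ft³/s
w_4 = (43.5 − 14.2)/2 = 14.65 ft; q_4 = 3.45 × 3.88 × 14.65 = 196.1 ft³/s
w_5 = (50.8 − 26.7)/2 = 12.05 ft; q_5 = 3.60 × 2.84 × 12.05 = 123.2 ft³/s
w_6 = (61.8 − 43.5)/2 = 9.15 ft; q_6 = 2.60 × 2.60 × 9.15 = 61.85 ft³/s
w_7 = (61.8 − 50.8)/2 = 5.5 ft; q_7 = 1.57 × 0.71 × 5.5 = 6.131 ft³/s
Q = Σ qᵢ = 559.5 ft³/s

560 ft³/s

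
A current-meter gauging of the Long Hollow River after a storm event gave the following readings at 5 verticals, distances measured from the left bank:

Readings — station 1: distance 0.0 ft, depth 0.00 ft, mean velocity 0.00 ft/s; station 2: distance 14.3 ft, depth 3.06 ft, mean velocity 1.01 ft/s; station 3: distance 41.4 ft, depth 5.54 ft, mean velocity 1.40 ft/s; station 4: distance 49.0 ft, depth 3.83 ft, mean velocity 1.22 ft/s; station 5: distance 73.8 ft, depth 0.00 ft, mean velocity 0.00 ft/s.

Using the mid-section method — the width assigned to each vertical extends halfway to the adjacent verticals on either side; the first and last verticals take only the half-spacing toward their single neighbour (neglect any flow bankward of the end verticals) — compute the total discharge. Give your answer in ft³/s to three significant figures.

274 ft³/s

w_2 = (41.4 − 0.0)/2 = 20.7 ft; q_2 = 1.01 × 3.06 × 20.7 = 63.98 ft³/s
w_3 = (49.0 − 14.3)/2 = 17.35 ft; q_3 = 1.40 × 5.54 × 17.35 = 134.6 ft³/s
w_4 = (73.8 − 41.4)/2 = 16.2 ft; q_4 = 1.22 × 3.83 × 16.2 = 75.70 ft³/s
Stations 1, 5 contribute zero (depth or velocity is 0).
Q = Σ qᵢ = 274.2 ft³/s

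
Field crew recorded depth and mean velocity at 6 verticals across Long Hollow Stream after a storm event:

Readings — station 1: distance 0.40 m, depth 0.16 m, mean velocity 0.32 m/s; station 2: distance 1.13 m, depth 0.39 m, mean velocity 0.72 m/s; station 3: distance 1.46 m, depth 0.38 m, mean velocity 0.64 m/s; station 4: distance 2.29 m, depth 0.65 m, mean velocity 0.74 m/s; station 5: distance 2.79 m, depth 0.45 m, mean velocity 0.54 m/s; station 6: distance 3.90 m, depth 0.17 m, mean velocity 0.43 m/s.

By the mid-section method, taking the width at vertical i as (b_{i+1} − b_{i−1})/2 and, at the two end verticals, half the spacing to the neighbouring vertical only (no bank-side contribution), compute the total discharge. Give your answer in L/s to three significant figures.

w_1 = (1.13 − 0.40)/2 = 0.365 m; q_1 = 0.32 × 0.16 × 0.365 = 0.01869 m³/s
w_2 = (1.46 − 0.40)/2 = 0.53 m; q_2 = 0.72 × 0.39 × 0.53 = 0.1488 m³/s
w_3 = (2.29 − 1.13)/2 = 0.58 m; q_3 = 0.64 × 0.38 × 0.58 = 0.1411 m³/s
w_4 = (2.79 − 1.46)/2 = 0.665 m; q_4 = 0.74 × 0.65 × 0.665 = 0.3199 m³/s
w_5 = (3.90 − 2.29)/2 = 0.805 m; q_5 = 0.54 × 0.45 × 0.805 = 0.1956 m³/s
w_6 = (3.90 − 2.79)/2 = 0.555 m; q_6 = 0.43 × 0.17 × 0.555 = 0.04057 m³/s
Q = Σ qᵢ = 0.8646 m³/s
= 0.8646 × 1000 = 864.6 L/s

865 L/s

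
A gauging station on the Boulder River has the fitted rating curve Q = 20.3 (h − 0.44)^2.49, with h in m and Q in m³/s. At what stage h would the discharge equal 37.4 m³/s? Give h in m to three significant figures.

1.72 m

h − h₀ = (Q/C)^(1/b) = (37.4/20.3)^(1/2.49) = 1.278 m
h = 0.44 + 1.278 = 1.718 m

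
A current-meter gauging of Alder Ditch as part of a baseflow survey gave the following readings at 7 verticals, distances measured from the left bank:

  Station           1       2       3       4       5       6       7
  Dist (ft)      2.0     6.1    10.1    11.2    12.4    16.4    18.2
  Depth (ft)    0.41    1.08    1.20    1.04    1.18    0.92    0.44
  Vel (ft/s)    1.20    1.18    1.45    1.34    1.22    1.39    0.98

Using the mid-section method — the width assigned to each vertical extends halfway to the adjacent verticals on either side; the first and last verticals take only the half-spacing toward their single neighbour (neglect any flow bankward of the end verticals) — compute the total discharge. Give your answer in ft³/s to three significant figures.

20.0 ft³/s

w_1 = (6.1 − 2.0)/2 = 2.05 ft; q_1 = 1.20 × 0.41 × 2.05 = 1.009 ft³/s
w_2 = (10.1 − 2.0)/2 = 4.05 ft; q_2 = 1.18 × 1.08 × 4.05 = 5.161 ft³/s
w_3 = (11.2 − 6.1)/2 = 2.55 ft; q_3 = 1.45 × 1.20 × 2.55 = 4.437 ft³/s
w_4 = (12.4 − 10.1)/2 = 1.15 ft; q_4 = 1.34 × 1.04 × 1.15 = 1.603 ft³/s
w_5 = (16.4 − 11.2)/2 = 2.6 ft; q_5 = 1.22 × 1.18 × 2.6 = 3.743 ft³/s
w_6 = (18.2 − 12.4)/2 = 2.9 ft; q_6 = 1.39 × 0.92 × 2.9 = 3.709 ft³/s
w_7 = (18.2 − 16.4)/2 = 0.9 ft; q_7 = 0.98 × 0.44 × 0.9 = 0.3881 ft³/s
Q = Σ qᵢ = 20.05 ft³/s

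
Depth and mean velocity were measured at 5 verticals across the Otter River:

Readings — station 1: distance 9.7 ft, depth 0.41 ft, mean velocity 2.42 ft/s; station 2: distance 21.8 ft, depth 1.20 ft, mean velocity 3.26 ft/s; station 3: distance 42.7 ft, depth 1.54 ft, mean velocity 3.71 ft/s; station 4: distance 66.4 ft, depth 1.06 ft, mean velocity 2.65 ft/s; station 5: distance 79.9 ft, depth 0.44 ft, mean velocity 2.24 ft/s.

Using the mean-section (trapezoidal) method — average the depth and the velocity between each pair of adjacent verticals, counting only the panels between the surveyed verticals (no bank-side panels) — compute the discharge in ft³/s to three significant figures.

250 ft³/s

Panel 1-2: Δb = 12.1 ft, d̄ = (0.41+1.20)/2 = 0.805, v̄ = (2.42+3.26)/2 = 2.84 → q = 12.1×0.805×2.84 = 27.66 ft³/s
Panel 2-3: Δb = 20.9 ft, d̄ = (1.20+1.54)/2 = 1.37, v̄ = (3.26+3.71)/2 = 3.485 → q = 20.9×1.37×3.485 = 99.79 ft³/s
Panel 3-4: Δb = 23.7 ft, d̄ = (1.54+1.06)/2 = 1.3, v̄ = (3.71+2.65)/2 = 3.18 → q = 23.7×1.3×3.18 = 97.98 ft³/s
Panel 4-5: Δb = 13.5 ft, d̄ = (1.06+0.44)/2 = 0.75, v̄ = (2.65+2.24)/2 = 2.445 → q = 13.5×0.75×2.445 = 24.76 ft³/s
Q = Σ q = 250.2 ft³/s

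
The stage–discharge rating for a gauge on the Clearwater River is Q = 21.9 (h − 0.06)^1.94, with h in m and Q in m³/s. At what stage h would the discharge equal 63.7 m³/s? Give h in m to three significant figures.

1.79 m

h − h₀ = (Q/C)^(1/b) = (63.7/21.9)^(1/1.94) = 1.734 m
h = 0.06 + 1.734 = 1.794 m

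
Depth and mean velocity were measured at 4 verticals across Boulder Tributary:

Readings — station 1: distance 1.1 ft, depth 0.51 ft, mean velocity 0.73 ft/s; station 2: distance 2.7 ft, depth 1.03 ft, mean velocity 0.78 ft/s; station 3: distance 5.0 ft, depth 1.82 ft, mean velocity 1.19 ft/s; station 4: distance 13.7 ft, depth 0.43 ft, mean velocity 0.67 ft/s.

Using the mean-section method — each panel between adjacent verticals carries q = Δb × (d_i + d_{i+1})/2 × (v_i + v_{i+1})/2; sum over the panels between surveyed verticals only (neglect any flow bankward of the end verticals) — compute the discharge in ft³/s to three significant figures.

13.3 ft³/s

Panel 1-2: Δb = 1.6 ft, d̄ = (0.51+1.03)/2 = 0.77, v̄ = (0.73+0.78)/2 = 0.755 → q = 1.6×0.77×0.755 = 0.9302 ft³/s
Panel 2-3: Δb = 2.3 ft, d̄ = (1.03+1.82)/2 = 1.425, v̄ = (0.78+1.19)/2 = 0.985 → q = 2.3×1.425×0.985 = 3.228 ft³/s
Panel 3-4: Δb = 8.7 ft, d̄ = (1.82+0.43)/2 = 1.125, v̄ = (1.19+0.67)/2 = 0.93 → q = 8.7×1.125×0.93 = 9.102 ft³/s
Q = Σ q = 13.26 ft³/s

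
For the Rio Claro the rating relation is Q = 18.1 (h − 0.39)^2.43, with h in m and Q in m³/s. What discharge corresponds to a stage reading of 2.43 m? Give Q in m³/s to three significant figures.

102 m³/s

Q = 18.1 × (2.43 − 0.39)^2.43 = 18.1 × 2.04^2.43 = 102.3 m³/s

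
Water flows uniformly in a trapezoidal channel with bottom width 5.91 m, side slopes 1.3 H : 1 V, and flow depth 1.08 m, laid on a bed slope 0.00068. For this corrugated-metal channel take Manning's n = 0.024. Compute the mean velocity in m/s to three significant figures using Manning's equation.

A = (b + z·y)·y = (5.91 + 1.3×1.08)×1.08 = 7.899 m²
P = b + 2y√(1+z²) = 5.91 + 2×1.08×√(1+1.3²) = 9.453 m
R = A/P = 7.899/9.453 = 0.8357 m
Q = (1/n)·A·R^(2/3)·S^(1/2) = (1/0.024) × 7.899 × 0.8357^(2/3) × 0.00068^(1/2) = 7.614 m³/s
V = Q/A = 7.614/7.899 = 0.9640 m/s

0.964 m/s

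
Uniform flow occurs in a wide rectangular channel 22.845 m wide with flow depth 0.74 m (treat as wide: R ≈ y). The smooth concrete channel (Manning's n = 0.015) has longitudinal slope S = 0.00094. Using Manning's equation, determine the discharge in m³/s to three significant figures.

28.3 m³/s

A = b·y = 22.845 × 0.74 = 16.91 m²
Wide channel: R ≈ y = 0.74 m
Q = (1/n)·A·R^(2/3)·S^(1/2) = (1/0.015) × 16.91 × 0.7400^(2/3) × 0.00094^(1/2) = 28.27 m³/s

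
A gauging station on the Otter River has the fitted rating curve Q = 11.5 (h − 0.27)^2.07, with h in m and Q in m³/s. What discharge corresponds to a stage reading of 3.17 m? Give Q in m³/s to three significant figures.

104 m³/s

Q = 11.5 × (3.17 − 0.27)^2.07 = 11.5 × 2.9^2.07 = 104.2 m³/s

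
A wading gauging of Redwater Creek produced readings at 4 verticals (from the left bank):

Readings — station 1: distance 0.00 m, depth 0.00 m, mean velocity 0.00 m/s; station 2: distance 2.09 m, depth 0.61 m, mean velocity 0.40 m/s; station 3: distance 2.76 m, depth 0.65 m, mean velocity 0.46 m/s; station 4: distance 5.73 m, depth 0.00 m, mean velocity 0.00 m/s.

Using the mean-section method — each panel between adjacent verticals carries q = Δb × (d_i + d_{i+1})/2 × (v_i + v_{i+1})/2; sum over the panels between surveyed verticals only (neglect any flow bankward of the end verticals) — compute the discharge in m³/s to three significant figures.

0.531 m³/s

Panel 1-2: Δb = 2.09 m, d̄ = (0.00+0.61)/2 = 0.305, v̄ = (0.00+0.40)/2 = 0.2 → q = 2.09×0.305×0.2 = 0.1275 m³/s
Panel 2-3: Δb = 0.67 m, d̄ = (0.61+0.65)/2 = 0.63, v̄ = (0.40+0.46)/2 = 0.43 → q = 0.67×0.63×0.43 = 0.1815 m³/s
Panel 3-4: Δb = 2.97 m, d̄ = (0.65+0.00)/2 = 0.325, v̄ = (0.46+0.00)/2 = 0.23 → q = 2.97×0.325×0.23 = 0.2220 m³/s
Q = Σ q = 0.5310 m³/s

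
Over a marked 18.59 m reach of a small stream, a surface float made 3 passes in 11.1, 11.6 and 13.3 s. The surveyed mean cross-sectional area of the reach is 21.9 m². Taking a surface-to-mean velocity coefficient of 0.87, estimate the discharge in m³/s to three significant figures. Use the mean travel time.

t̄ = (11.1 + 11.6 + 13.3) / 3 = 12 s
v_surface = L / t̄ = 18.59 / 12 = 1.549 m/s
v_mean = 0.87 × 1.549 = 1.348 m/s
Q = A × v_mean = 21.9 × 1.348 = 29.52 m³/s

29.5 m³/s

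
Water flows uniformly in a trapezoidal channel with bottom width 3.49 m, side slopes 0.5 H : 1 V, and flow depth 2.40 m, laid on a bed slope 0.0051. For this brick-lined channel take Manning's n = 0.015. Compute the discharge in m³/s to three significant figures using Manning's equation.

62.9 m³/s

A = (b + z·y)·y = (3.49 + 0.5×2.40)×2.40 = 11.26 m²
P = b + 2y√(1+z²) = 3.49 + 2×2.40×√(1+0.5²) = 8.857 m
R = A/P = 11.26/8.857 = 1.271 m
Q = (1/n)·A·R^(2/3)·S^(1/2) = (1/0.015) × 11.26 × 1.271^(2/3) × 0.0051^(1/2) = 62.88 m³/s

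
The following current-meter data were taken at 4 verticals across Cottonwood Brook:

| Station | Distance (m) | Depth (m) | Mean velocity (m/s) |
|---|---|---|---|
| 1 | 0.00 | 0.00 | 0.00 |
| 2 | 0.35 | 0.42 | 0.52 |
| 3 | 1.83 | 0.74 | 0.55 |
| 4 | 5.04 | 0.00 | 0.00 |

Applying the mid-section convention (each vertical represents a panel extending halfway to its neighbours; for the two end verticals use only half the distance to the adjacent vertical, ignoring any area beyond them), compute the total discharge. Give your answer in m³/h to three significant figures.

w_2 = (1.83 − 0.00)/2 = 0.915 m; q_2 = 0.52 × 0.42 × 0.915 = 0.1998 m³/s
w_3 = (5.04 − 0.35)/2 = 2.345 m; q_3 = 0.55 × 0.74 × 2.345 = 0.9544 m³/s
Stations 1, 4 contribute zero (depth or velocity is 0).
Q = Σ qᵢ = 1.154 m³/s
= 1.154 × 3600 = 4155 m³/h

4160 m³/h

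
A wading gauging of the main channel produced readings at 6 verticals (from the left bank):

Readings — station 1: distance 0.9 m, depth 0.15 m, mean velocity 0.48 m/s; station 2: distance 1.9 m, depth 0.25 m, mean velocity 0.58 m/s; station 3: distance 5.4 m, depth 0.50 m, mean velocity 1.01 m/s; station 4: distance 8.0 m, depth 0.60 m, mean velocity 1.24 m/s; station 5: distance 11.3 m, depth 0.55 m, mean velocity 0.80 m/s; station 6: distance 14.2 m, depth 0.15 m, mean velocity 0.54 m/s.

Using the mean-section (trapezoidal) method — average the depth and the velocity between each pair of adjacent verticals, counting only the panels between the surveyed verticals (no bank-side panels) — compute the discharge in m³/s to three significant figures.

Panel 1-2: Δb = 1 m, d̄ = (0.15+0.25)/2 = 0.2, v̄ = (0.48+0.58)/2 = 0.53 → q = 1×0.2×0.53 = 0.1060 m³/s
Panel 2-3: Δb = 3.5 m, d̄ = (0.25+0.50)/2 = 0.375, v̄ = (0.58+1.01)/2 = 0.795 → q = 3.5×0.375×0.795 = 1.043 m³/s
Panel 3-4: Δb = 2.6 m, d̄ = (0.50+0.60)/2 = 0.55, v̄ = (1.01+1.24)/2 = 1.125 → q = 2.6×0.55×1.125 = 1.609 m³/s
Panel 4-5: Δb = 3.3 m, d̄ = (0.60+0.55)/2 = 0.575, v̄ = (1.24+0.80)/2 = 1.02 → q = 3.3×0.575×1.02 = 1.935 m³/s
Panel 5-6: Δb = 2.9 m, d̄ = (0.55+0.15)/2 = 0.35, v̄ = (0.80+0.54)/2 = 0.67 → q = 2.9×0.35×0.67 = 0.6801 m³/s
Q = Σ q = 5.374 m³/s

5.37 m³/s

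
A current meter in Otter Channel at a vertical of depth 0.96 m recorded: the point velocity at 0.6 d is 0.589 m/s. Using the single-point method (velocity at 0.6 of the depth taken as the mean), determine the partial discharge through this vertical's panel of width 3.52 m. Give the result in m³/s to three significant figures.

1.99 m³/s

v̄ = v₀.₆ = 0.589 m/s
q = v̄ × d × w = 0.5890 × 0.96 × 3.52 = 1.990 m³/s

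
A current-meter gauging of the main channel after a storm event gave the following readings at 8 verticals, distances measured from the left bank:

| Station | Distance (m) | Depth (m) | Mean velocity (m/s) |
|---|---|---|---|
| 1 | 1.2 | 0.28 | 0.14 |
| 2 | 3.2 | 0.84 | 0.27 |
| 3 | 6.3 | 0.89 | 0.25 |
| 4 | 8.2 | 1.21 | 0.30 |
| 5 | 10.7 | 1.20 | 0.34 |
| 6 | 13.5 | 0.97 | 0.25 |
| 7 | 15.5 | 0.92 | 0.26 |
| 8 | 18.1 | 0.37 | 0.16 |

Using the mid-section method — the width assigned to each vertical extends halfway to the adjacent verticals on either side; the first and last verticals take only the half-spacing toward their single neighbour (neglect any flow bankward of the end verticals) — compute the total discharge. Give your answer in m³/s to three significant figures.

w_1 = (3.2 − 1.2)/2 = 1 m; q_1 = 0.14 × 0.28 × 1 = 0.03920 m³/s
w_2 = (6.3 − 1.2)/2 = 2.55 m; q_2 = 0.27 × 0.84 × 2.55 = 0.5783 m³/s
w_3 = (8.2 − 3.2)/2 = 2.5 m; q_3 = 0.25 × 0.89 × 2.5 = 0.5563 m³/s
w_4 = (10.7 − 6.3)/2 = 2.2 m; q_4 = 0.30 × 1.21 × 2.2 = 0.7986 m³/s
w_5 = (13.5 − 8.2)/2 = 2.65 m; q_5 = 0.34 × 1.20 × 2.65 = 1.081 m³/s
w_6 = (15.5 − 10.7)/2 = 2.4 m; q_6 = 0.25 × 0.97 × 2.4 = 0.5820 m³/s
w_7 = (18.1 − 13.5)/2 = 2.3 m; q_7 = 0.26 × 0.92 × 2.3 = 0.5502 m³/s
w_8 = (18.1 − 15.5)/2 = 1.3 m; q_8 = 0.16 × 0.37 × 1.3 = 0.07696 m³/s
Q = Σ qᵢ = 4.263 m³/s

4.26 m³/s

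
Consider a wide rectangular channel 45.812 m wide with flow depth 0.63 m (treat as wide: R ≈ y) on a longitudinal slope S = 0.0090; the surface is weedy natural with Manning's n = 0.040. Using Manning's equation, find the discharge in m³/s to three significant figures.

50.3 m³/s

A = b·y = 45.812 × 0.63 = 28.86 m²
Wide channel: R ≈ y = 0.63 m
Q = (1/n)·A·R^(2/3)·S^(1/2) = (1/0.040) × 28.86 × 0.6300^(2/3) × 0.0090^(1/2) = 50.30 m³/s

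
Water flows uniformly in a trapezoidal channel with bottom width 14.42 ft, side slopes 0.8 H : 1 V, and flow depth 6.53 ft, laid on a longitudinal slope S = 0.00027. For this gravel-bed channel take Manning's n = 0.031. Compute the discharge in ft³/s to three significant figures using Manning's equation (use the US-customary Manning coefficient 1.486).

260 ft³/s

A = (b + z·y)·y = (14.42 + 0.8×6.53)×6.53 = 128.3 ft²
P = b + 2y√(1+z²) = 14.42 + 2×6.53×√(1+0.8²) = 31.14 ft
R = A/P = 128.3/31.14 = 4.119 ft
Q = (1.486/n)·A·R^(2/3)·S^(1/2) = (1.486/0.031) × 128.3 × 4.119^(2/3) × 0.00027^(1/2) = 259.6 ft³/s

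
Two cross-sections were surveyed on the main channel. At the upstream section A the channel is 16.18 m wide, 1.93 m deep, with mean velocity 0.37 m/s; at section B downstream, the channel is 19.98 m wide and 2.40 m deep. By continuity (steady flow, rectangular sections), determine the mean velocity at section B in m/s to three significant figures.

0.241 m/s

Q = A₁V₁ = (16.18×1.93) × 0.37 = 11.55 m³/s
A₂ = 19.98 × 2.40 = 47.95 m²
V₂ = Q/A₂ = 11.55/47.95 = 0.2410 m/s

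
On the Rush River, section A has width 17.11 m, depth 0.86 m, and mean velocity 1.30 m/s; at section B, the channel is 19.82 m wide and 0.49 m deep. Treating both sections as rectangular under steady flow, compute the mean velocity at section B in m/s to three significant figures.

Q = A₁V₁ = (17.11×0.86) × 1.30 = 19.13 m³/s
A₂ = 19.82 × 0.49 = 9.712 m²
V₂ = Q/A₂ = 19.13/9.712 = 1.970 m/s

1.97 m/s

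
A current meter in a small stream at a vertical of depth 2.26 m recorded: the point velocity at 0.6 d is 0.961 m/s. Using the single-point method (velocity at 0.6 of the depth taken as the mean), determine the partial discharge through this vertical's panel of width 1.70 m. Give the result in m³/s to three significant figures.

v̄ = v₀.₆ = 0.961 m/s
q = v̄ × d × w = 0.9610 × 2.26 × 1.70 = 3.692 m³/s

3.69 m³/s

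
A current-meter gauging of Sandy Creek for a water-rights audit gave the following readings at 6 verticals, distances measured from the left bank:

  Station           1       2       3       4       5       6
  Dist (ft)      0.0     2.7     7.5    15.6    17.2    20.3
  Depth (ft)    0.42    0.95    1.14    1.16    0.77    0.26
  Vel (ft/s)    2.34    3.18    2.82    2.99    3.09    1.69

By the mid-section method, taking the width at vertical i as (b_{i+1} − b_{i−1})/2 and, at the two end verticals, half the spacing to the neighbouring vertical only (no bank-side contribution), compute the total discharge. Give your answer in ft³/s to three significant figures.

w_1 = (2.7 − 0.0)/2 = 1.35 ft; q_1 = 2.34 × 0.42 × 1.35 = 1.327 ft³/s
w_2 = (7.5 − 0.0)/2 = 3.75 ft; q_2 = 3.18 × 0.95 × 3.75 = 11.33 ft³/s
w_3 = (15.6 − 2.7)/2 = 6.45 ft; q_3 = 2.82 × 1.14 × 6.45 = 20.74 ft³/s
w_4 = (17.2 − 7.5)/2 = 4.85 ft; q_4 = 2.99 × 1.16 × 4.85 = 16.82 ft³/s
w_5 = (20.3 − 15.6)/2 = 2.35 ft; q_5 = 3.09 × 0.77 × 2.35 = 5.591 ft³/s
w_6 = (20.3 − 17.2)/2 = 1.55 ft; q_6 = 1.69 × 0.26 × 1.55 = 0.6811 ft³/s
Q = Σ qᵢ = 56.49 ft³/s

56.5 ft³/s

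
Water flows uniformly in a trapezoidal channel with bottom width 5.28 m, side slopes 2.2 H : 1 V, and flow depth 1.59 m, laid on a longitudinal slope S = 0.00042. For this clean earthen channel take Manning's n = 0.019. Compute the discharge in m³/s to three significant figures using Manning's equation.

A = (b + z·y)·y = (5.28 + 2.2×1.59)×1.59 = 13.96 m²
P = b + 2y√(1+z²) = 5.28 + 2×1.59×√(1+2.2²) = 12.96 m
R = A/P = 13.96/12.96 = 1.077 m
Q = (1/n)·A·R^(2/3)·S^(1/2) = (1/0.019) × 13.96 × 1.077^(2/3) × 0.00042^(1/2) = 15.81 m³/s

15.8 m³/s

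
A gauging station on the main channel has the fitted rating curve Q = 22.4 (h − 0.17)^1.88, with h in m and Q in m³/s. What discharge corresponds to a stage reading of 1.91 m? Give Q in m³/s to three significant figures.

Q = 22.4 × (1.91 − 0.17)^1.88 = 22.4 × 1.74^1.88 = 63.46 m³/s

63.5 m³/s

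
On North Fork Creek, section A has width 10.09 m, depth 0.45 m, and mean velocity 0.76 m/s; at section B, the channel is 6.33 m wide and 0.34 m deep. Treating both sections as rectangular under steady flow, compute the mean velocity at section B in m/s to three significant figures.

1.60 m/s

Q = A₁V₁ = (10.09×0.45) × 0.76 = 3.451 m³/s
A₂ = 6.33 × 0.34 = 2.152 m²
V₂ = Q/A₂ = 3.451/2.152 = 1.603 m/s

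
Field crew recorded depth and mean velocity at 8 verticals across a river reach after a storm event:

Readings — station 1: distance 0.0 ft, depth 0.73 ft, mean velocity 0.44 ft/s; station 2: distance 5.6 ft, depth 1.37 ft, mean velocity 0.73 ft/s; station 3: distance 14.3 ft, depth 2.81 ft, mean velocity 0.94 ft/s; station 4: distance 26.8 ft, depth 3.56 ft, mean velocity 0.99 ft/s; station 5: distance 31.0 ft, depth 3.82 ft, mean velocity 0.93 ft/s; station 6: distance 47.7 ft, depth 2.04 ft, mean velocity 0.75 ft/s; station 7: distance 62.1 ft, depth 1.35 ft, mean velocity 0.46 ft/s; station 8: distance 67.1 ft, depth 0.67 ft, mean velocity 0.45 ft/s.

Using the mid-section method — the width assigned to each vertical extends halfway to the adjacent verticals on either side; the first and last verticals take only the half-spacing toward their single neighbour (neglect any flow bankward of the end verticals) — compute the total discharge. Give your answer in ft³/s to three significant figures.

133 ft³/s

w_1 = (5.6 − 0.0)/2 = 2.8 ft; q_1 = 0.44 × 0.73 × 2.8 = 0.8994 ft³/s
w_2 = (14.3 − 0.0)/2 = 7.15 ft; q_2 = 0.73 × 1.37 × 7.15 = 7.151 ft³/s
w_3 = (26.8 − 5.6)/2 = 10.6 ft; q_3 = 0.94 × 2.81 × 10.6 = 28.00 ft³/s
w_4 = (31.0 − 14.3)/2 = 8.35 ft; q_4 = 0.99 × 3.56 × 8.35 = 29.43 ft³/s
w_5 = (47.7 − 26.8)/2 = 10.45 ft; q_5 = 0.93 × 3.82 × 10.45 = 37.12 ft³/s
w_6 = (62.1 − 31.0)/2 = 15.55 ft; q_6 = 0.75 × 2.04 × 15.55 = 23.79 ft³/s
w_7 = (67.1 − 47.7)/2 = 9.7 ft; q_7 = 0.46 × 1.35 × 9.7 = 6.024 ft³/s
w_8 = (67.1 − 62.1)/2 = 2.5 ft; q_8 = 0.45 × 0.67 × 2.5 = 0.7538 ft³/s
Q = Σ qᵢ = 133.2 ft³/s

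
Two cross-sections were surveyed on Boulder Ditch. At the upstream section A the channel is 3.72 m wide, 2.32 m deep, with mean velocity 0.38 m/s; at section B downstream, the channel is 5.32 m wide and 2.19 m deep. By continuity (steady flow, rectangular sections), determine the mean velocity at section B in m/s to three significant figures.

0.281 m/s

Q = A₁V₁ = (3.72×2.32) × 0.38 = 3.280 m³/s
A₂ = 5.32 × 2.19 = 11.65 m²
V₂ = Q/A₂ = 3.280/11.65 = 0.2815 m/s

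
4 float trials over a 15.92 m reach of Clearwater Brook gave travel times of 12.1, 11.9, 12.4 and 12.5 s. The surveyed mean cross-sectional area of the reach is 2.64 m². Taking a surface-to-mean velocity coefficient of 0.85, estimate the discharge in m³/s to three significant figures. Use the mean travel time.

t̄ = (12.1 + 11.9 + 12.4 + 12.5) / 4 = 12.225 s
v_surface = L / t̄ = 15.92 / 12.225 = 1.302 m/s
v_mean = 0.85 × 1.302 = 1.107 m/s
Q = A × v_mean = 2.64 × 1.107 = 2.922 m³/s

2.92 m³/s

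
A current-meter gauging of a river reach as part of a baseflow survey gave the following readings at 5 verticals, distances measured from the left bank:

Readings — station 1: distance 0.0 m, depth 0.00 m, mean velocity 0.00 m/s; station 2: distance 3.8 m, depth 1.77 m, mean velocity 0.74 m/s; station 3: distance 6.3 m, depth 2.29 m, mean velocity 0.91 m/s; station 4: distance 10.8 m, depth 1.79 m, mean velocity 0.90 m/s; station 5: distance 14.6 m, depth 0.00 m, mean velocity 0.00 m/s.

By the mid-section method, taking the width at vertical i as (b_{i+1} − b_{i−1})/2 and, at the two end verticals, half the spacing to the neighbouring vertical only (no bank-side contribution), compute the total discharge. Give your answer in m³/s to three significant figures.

w_2 = (6.3 − 0.0)/2 = 3.15 m; q_2 = 0.74 × 1.77 × 3.15 = 4.126 m³/s
w_3 = (10.8 − 3.8)/2 = 3.5 m; q_3 = 0.91 × 2.29 × 3.5 = 7.294 m³/s
w_4 = (14.6 − 6.3)/2 = 4.15 m; q_4 = 0.90 × 1.79 × 4.15 = 6.686 m³/s
Stations 1, 5 contribute zero (depth or velocity is 0).
Q = Σ qᵢ = 18.11 m³/s

18.1 m³/s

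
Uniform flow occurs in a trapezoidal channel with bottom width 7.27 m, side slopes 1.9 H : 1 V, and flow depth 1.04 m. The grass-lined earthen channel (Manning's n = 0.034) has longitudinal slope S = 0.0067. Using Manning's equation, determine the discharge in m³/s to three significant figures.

20.3 m³/s

A = (b + z·y)·y = (7.27 + 1.9×1.04)×1.04 = 9.616 m²
P = b + 2y√(1+z²) = 7.27 + 2×1.04×√(1+1.9²) = 11.74 m
R = A/P = 9.616/11.74 = 0.8193 m
Q = (1/n)·A·R^(2/3)·S^(1/2) = (1/0.034) × 9.616 × 0.8193^(2/3) × 0.0067^(1/2) = 20.27 m³/s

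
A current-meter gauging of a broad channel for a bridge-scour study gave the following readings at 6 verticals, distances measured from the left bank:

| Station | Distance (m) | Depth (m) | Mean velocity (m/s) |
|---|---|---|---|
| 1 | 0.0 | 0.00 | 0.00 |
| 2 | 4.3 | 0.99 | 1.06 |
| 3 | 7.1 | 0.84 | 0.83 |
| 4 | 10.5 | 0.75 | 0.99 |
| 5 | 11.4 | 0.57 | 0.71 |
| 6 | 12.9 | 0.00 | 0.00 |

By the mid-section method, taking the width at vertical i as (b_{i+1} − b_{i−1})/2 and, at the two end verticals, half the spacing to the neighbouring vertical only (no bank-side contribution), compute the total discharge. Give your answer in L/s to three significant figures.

7970 L/s

w_2 = (7.1 − 0.0)/2 = 3.55 m; q_2 = 1.06 × 0.99 × 3.55 = 3.725 m³/s
w_3 = (10.5 − 4.3)/2 = 3.1 m; q_3 = 0.83 × 0.84 × 3.1 = 2.161 m³/s
w_4 = (11.4 − 7.1)/2 = 2.15 m; q_4 = 0.99 × 0.75 × 2.15 = 1.596 m³/s
w_5 = (12.9 − 10.5)/2 = 1.2 m; q_5 = 0.71 × 0.57 × 1.2 = 0.4856 m³/s
Stations 1, 6 contribute zero (depth or velocity is 0).
Q = Σ qᵢ = 7.969 m³/s
= 7.969 × 1000 = 7969 L/s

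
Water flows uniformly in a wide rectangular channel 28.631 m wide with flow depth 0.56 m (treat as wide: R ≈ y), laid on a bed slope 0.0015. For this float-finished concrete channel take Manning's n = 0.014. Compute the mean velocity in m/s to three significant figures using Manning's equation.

1.88 m/s

A = b·y = 28.631 × 0.56 = 16.03 m²
Wide channel: R ≈ y = 0.56 m
Q = (1/n)·A·R^(2/3)·S^(1/2) = (1/0.014) × 16.03 × 0.5600^(2/3) × 0.0015^(1/2) = 30.13 m³/s
V = Q/A = 30.13/16.03 = 1.880 m/s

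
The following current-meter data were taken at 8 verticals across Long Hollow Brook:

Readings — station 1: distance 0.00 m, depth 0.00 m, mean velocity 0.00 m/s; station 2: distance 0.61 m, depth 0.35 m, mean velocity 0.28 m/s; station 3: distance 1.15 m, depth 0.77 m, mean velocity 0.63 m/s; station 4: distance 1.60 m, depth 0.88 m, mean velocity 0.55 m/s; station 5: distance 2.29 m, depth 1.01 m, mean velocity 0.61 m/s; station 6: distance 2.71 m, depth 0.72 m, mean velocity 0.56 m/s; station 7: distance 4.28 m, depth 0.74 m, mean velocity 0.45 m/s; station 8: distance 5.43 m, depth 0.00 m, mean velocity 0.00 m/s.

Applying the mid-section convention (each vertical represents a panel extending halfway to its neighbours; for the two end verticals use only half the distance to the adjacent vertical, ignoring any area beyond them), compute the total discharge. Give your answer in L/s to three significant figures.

1770 L/s

w_2 = (1.15 − 0.00)/2 = 0.575 m; q_2 = 0.28 × 0.35 × 0.575 = 0.05635 m³/s
w_3 = (1.60 − 0.61)/2 = 0.495 m; q_3 = 0.63 × 0.77 × 0.495 = 0.2401 m³/s
w_4 = (2.29 − 1.15)/2 = 0.57 m; q_4 = 0.55 × 0.88 × 0.57 = 0.2759 m³/s
w_5 = (2.71 − 1.60)/2 = 0.555 m; q_5 = 0.61 × 1.01 × 0.555 = 0.3419 m³/s
w_6 = (4.28 − 2.29)/2 = 0.995 m; q_6 = 0.56 × 0.72 × 0.995 = 0.4012 m³/s
w_7 = (5.43 − 2.71)/2 = 1.36 m; q_7 = 0.45 × 0.74 × 1.36 = 0.4529 m³/s
Stations 1, 8 contribute zero (depth or velocity is 0).
Q = Σ qᵢ = 1.768 m³/s
= 1.768 × 1000 = 1768 L/s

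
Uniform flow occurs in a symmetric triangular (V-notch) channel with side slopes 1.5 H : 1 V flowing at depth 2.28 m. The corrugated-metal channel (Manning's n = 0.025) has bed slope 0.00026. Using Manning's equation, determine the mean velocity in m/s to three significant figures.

0.623 m/s

A = z·y² = 1.5×2.28² = 7.798 m²
P = 2y√(1+z²) = 2×2.28×√(1+1.5²) = 8.221 m
R = A/P = 7.798/8.221 = 0.9485 m
Q = (1/n)·A·R^(2/3)·S^(1/2) = (1/0.025) × 7.798 × 0.9485^(2/3) × 0.00026^(1/2) = 4.855 m³/s
V = Q/A = 4.855/7.798 = 0.6227 m/s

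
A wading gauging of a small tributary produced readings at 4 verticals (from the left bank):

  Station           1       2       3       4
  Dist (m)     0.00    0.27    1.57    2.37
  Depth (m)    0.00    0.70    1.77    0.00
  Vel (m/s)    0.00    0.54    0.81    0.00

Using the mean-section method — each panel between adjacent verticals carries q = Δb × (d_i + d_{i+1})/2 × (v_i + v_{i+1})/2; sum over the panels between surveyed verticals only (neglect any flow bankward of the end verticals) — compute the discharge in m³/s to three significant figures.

Panel 1-2: Δb = 0.27 m, d̄ = (0.00+0.70)/2 = 0.35, v̄ = (0.00+0.54)/2 = 0.27 → q = 0.27×0.35×0.27 = 0.02552 m³/s
Panel 2-3: Δb = 1.3 m, d̄ = (0.70+1.77)/2 = 1.235, v̄ = (0.54+0.81)/2 = 0.675 → q = 1.3×1.235×0.675 = 1.084 m³/s
Panel 3-4: Δb = 0.8 m, d̄ = (1.77+0.00)/2 = 0.885, v̄ = (0.81+0.00)/2 = 0.405 → q = 0.8×0.885×0.405 = 0.2867 m³/s
Q = Σ q = 1.396 m³/s

1.40 m³/s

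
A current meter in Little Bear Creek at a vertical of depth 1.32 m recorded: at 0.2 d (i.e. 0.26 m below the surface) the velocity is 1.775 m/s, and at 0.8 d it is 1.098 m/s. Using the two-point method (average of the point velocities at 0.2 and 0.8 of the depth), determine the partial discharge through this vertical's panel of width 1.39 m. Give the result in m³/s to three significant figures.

2.64 m³/s

v̄ = (1.775 + 1.098) / 2 = 1.437 m/s
q = v̄ × d × w = 1.437 × 1.32 × 1.39 = 2.636 m³/s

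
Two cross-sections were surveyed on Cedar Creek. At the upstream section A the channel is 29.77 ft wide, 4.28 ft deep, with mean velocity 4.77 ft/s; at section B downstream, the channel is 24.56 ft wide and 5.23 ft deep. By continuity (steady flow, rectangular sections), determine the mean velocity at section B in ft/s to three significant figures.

4.73 ft/s

Q = A₁V₁ = (29.77×4.28) × 4.77 = 607.8 ft³/s
A₂ = 24.56 × 5.23 = 128.4 ft²
V₂ = Q/A₂ = 607.8/128.4 = 4.732 ft/s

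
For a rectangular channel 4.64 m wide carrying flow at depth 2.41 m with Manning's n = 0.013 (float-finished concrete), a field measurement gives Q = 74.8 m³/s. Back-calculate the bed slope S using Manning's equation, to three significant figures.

0.00605

A = b·y = 4.64 × 2.41 = 11.18 m²
P = b + 2y = 4.64 + 2×2.41 = 9.460 m
R = A/P = 11.18/9.460 = 1.182 m
S = (Q·n / (1·A·R^(2/3)))² = (74.8×0.013 / (1×11.18×1.118))² = 0.006050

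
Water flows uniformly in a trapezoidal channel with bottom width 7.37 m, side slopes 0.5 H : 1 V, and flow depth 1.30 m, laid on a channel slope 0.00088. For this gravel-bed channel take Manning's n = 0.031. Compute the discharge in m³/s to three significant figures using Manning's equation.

10.1 m³/s

A = (b + z·y)·y = (7.37 + 0.5×1.30)×1.30 = 10.43 m²
P = b + 2y√(1+z²) = 7.37 + 2×1.30×√(1+0.5²) = 10.28 m
R = A/P = 10.43/10.28 = 1.015 m
Q = (1/n)·A·R^(2/3)·S^(1/2) = (1/0.031) × 10.43 × 1.015^(2/3) × 0.00088^(1/2) = 10.07 m³/s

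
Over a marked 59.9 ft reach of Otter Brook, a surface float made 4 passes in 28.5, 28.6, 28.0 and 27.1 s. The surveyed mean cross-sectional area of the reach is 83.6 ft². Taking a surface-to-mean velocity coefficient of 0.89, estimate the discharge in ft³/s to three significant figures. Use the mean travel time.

159 ft³/s

t̄ = (28.5 + 28.6 + 28.0 + 27.1) / 4 = 28.05 s
v_surface = L / t̄ = 59.9 / 28.05 = 2.135 ft/s
v_mean = 0.89 × 2.135 = 1.901 ft/s
Q = A × v_mean = 83.6 × 1.901 = 158.9 ft³/s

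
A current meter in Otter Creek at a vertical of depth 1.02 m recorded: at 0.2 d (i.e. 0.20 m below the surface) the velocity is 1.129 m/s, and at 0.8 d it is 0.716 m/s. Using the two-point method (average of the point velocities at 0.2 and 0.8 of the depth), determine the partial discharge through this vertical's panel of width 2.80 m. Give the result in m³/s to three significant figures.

v̄ = (1.129 + 0.716) / 2 = 0.9225 m/s
q = v̄ × d × w = 0.9225 × 1.02 × 2.80 = 2.635 m³/s

2.63 m³/s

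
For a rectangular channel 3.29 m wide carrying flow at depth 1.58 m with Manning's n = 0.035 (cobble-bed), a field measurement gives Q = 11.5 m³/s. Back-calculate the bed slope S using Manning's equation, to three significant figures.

0.00799

A = b·y = 3.29 × 1.58 = 5.198 m²
P = b + 2y = 3.29 + 2×1.58 = 6.450 m
R = A/P = 5.198/6.450 = 0.8059 m
S = (Q·n / (1·A·R^(2/3)))² = (11.5×0.035 / (1×5.198×0.8660))² = 0.007994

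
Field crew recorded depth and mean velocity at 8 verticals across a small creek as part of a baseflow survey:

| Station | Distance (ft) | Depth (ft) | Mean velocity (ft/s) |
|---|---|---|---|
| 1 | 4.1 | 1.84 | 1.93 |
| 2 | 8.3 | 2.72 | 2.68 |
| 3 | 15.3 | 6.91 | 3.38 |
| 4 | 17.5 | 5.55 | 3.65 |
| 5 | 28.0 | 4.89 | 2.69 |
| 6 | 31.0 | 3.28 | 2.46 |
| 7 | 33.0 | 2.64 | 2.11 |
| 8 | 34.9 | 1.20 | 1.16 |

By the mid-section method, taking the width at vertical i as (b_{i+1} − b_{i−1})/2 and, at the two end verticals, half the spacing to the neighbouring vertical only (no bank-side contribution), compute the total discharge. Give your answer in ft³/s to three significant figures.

w_1 = (8.3 − 4.1)/2 = 2.1 ft; q_1 = 1.93 × 1.84 × 2.1 = 7.458 ft³/s
w_2 = (15.3 − 4.1)/2 = 5.6 ft; q_2 = 2.68 × 2.72 × 5.6 = 40.82 ft³/s
w_3 = (17.5 − 8.3)/2 = 4.6 ft; q_3 = 3.38 × 6.91 × 4.6 = 107.4 ft³/s
w_4 = (28.0 − 15.3)/2 = 6.35 ft; q_4 = 3.65 × 5.55 × 6.35 = 128.6 ft³/s
w_5 = (31.0 − 17.5)/2 = 6.75 ft; q_5 = 2.69 × 4.89 × 6.75 = 88.79 ft³/s
w_6 = (33.0 − 28.0)/2 = 2.5 ft; q_6 = 2.46 × 3.28 × 2.5 = 20.17 ft³/s
w_7 = (34.9 − 31.0)/2 = 1.95 ft; q_7 = 2.11 × 2.64 × 1.95 = 10.86 ft³/s
w_8 = (34.9 − 33.0)/2 = 0.95 ft; q_8 = 1.16 × 1.20 × 0.95 = 1.322 ft³/s
Q = Σ qᵢ = 405.5 ft³/s

405 ft³/s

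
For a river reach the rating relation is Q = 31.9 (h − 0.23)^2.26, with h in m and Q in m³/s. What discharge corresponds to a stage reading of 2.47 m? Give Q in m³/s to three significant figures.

197 m³/s

Q = 31.9 × (2.47 − 0.23)^2.26 = 31.9 × 2.24^2.26 = 197.4 m³/s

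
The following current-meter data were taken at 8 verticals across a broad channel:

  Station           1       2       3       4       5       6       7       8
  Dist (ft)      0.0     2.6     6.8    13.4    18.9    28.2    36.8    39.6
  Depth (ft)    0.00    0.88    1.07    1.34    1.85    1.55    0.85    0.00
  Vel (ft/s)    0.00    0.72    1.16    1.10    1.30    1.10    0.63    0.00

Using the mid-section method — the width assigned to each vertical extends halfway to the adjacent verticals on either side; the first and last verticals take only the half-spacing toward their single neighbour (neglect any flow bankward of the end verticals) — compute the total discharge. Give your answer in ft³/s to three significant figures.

w_2 = (6.8 − 0.0)/2 = 3.4 ft; q_2 = 0.72 × 0.88 × 3.4 = 2.154 ft³/s
w_3 = (13.4 − 2.6)/2 = 5.4 ft; q_3 = 1.16 × 1.07 × 5.4 = 6.702 ft³/s
w_4 = (18.9 − 6.8)/2 = 6.05 ft; q_4 = 1.10 × 1.34 × 6.05 = 8.918 ft³/s
w_5 = (28.2 − 13.4)/2 = 7.4 ft; q_5 = 1.30 × 1.85 × 7.4 = 17.80 ft³/s
w_6 = (36.8 − 18.9)/2 = 8.95 ft; q_6 = 1.10 × 1.55 × 8.95 = 15.26 ft³/s
w_7 = (39.6 − 28.2)/2 = 5.7 ft; q_7 = 0.63 × 0.85 × 5.7 = 3.052 ft³/s
Stations 1, 8 contribute zero (depth or velocity is 0).
Q = Σ qᵢ = 53.88 ft³/s

53.9 ft³/s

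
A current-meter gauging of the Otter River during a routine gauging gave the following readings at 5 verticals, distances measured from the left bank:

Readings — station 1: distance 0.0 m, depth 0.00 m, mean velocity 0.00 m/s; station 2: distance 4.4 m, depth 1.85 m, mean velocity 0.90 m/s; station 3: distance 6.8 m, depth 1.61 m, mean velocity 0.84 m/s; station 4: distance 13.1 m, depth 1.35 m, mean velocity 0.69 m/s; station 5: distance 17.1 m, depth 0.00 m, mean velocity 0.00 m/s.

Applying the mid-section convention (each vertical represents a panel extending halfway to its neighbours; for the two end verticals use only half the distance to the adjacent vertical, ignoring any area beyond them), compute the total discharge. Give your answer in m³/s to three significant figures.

16.3 m³/s

w_2 = (6.8 − 0.0)/2 = 3.4 m; q_2 = 0.90 × 1.85 × 3.4 = 5.661 m³/s
w_3 = (13.1 − 4.4)/2 = 4.35 m; q_3 = 0.84 × 1.61 × 4.35 = 5.883 m³/s
w_4 = (17.1 − 6.8)/2 = 5.15 m; q_4 = 0.69 × 1.35 × 5.15 = 4.797 m³/s
Stations 1, 5 contribute zero (depth or velocity is 0).
Q = Σ qᵢ = 16.34 m³/s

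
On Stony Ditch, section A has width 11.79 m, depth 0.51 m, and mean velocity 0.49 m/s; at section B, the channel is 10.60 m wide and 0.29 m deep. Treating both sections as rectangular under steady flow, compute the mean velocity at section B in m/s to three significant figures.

0.958 m/s

Q = A₁V₁ = (11.79×0.51) × 0.49 = 2.946 m³/s
A₂ = 10.60 × 0.29 = 3.074 m²
V₂ = Q/A₂ = 2.946/3.074 = 0.9585 m/s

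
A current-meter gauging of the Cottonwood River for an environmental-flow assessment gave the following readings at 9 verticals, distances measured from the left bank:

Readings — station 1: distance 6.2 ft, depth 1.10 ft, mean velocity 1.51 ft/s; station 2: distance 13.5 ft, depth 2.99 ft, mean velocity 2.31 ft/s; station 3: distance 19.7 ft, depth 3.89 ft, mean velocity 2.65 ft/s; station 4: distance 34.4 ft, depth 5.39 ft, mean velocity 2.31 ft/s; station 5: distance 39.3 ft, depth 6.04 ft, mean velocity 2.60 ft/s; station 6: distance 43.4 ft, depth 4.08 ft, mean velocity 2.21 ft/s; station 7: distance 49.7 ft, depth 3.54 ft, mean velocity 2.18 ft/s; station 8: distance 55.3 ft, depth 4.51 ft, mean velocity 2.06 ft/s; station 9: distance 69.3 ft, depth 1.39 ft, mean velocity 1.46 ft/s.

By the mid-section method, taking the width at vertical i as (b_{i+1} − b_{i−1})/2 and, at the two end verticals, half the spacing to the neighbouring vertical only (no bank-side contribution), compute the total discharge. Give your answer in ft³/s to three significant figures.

551 ft³/s

w_1 = (13.5 − 6.2)/2 = 3.65 ft; q_1 = 1.51 × 1.10 × 3.65 = 6.063 ft³/s
w_2 = (19.7 − 6.2)/2 = 6.75 ft; q_2 = 2.31 × 2.99 × 6.75 = 46.62 ft³/s
w_3 = (34.4 − 13.5)/2 = 10.45 ft; q_3 = 2.65 × 3.89 × 10.45 = 107.7 ft³/s
w_4 = (39.3 − 19.7)/2 = 9.8 ft; q_4 = 2.31 × 5.39 × 9.8 = 122.0 ft³/s
w_5 = (43.4 − 34.4)/2 = 4.5 ft; q_5 = 2.60 × 6.04 × 4.5 = 70.67 ft³/s
w_6 = (49.7 − 39.3)/2 = 5.2 ft; q_6 = 2.21 × 4.08 × 5.2 = 46.89 ft³/s
w_7 = (55.3 − 43.4)/2 = 5.95 ft; q_7 = 2.18 × 3.54 × 5.95 = 45.92 ft³/s
w_8 = (69.3 − 49.7)/2 = 9.8 ft; q_8 = 2.06 × 4.51 × 9.8 = 91.05 ft³/s
w_9 = (69.3 − 55.3)/2 = 7 ft; q_9 = 1.46 × 1.39 × 7 = 14.21 ft³/s
Q = Σ qᵢ = 551.2 ft³/s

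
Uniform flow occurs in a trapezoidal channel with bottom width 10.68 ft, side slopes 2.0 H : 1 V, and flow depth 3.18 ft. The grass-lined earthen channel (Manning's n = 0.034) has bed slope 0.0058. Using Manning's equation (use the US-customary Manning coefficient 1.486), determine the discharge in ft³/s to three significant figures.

A = (b + z·y)·y = (10.68 + 2.0×3.18)×3.18 = 54.19 ft²
P = b + 2y√(1+z²) = 10.68 + 2×3.18×√(1+2.0²) = 24.90 ft
R = A/P = 54.19/24.90 = 2.176 ft
Q = (1.486/n)·A·R^(2/3)·S^(1/2) = (1.486/0.034) × 54.19 × 2.176^(2/3) × 0.0058^(1/2) = 302.9 ft³/s

303 ft³/s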